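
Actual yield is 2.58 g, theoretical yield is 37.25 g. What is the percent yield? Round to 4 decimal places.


% yield = 100 * actual / theoretical
% yield = 100 * 2.58 / 37.25
% yield = 6.9261745 %, rounded to 4 dp:

6.9262 %


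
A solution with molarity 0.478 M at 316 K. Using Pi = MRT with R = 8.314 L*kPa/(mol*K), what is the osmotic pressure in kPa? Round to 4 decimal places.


Osmotic pressure (van't Hoff): Pi = M*R*T.
RT = 8.314 * 316 = 2627.224
Pi = 0.478 * 2627.224
Pi = 1255.813072 kPa, rounded to 4 dp:

1255.8131 kPa


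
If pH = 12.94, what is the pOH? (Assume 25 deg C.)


At 25 deg C, pH + pOH = 14.
pOH = 14 - pH = 14 - 12.94
pOH = 1.06:

1.06


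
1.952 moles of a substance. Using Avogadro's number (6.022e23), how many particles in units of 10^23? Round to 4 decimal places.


N = n * NA, then divide by 1e23 for the requested units.
N / 1e23 = n * 6.022
N / 1e23 = 1.952 * 6.022
N / 1e23 = 11.754944, rounded to 4 dp:

11.7549


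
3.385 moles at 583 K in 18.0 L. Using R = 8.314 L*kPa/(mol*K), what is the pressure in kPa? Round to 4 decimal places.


PV = nRT, solve for P = nRT / V.
nRT = 3.385 * 8.314 * 583 = 16407.3049
P = 16407.3049 / 18.0
P = 911.51693889 kPa, rounded to 4 dp:

911.5169 kPa


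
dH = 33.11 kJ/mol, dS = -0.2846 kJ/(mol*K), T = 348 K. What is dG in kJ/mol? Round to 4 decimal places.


Gibbs: dG = dH - T*dS (consistent units, dS already in kJ/(mol*K)).
T*dS = 348 * -0.2846 = -99.0408
dG = 33.11 - (-99.0408)
dG = 132.1508 kJ/mol, rounded to 4 dp:

132.1508 kJ/mol


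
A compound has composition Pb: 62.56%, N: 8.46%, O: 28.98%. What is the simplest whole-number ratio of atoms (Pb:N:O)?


Assume 100 g of compound, divide each mass% by atomic mass to get moles, then normalize by the smallest to get a raw atom ratio.
Moles per 100 g: Pb: 62.56/207.2 = 0.3019, N: 8.46/14.007 = 0.604, O: 28.98/15.999 = 1.8114
Raw ratio (divide by min = 0.3019): Pb: 1.0, N: 2.0, O: 5.999
Multiply by 1 to clear fractions: Pb: 1.0 ~= 1, N: 2.0 ~= 2, O: 5.999 ~= 6
Reduce by GCD to get the simplest whole-number ratio:

1:2:6


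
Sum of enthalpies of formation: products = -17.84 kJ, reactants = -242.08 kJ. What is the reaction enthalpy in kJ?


dH_rxn = sum(dH_f products) - sum(dH_f reactants)
dH_rxn = -17.84 - (-242.08)
dH_rxn = 224.24 kJ:

224.24 kJ


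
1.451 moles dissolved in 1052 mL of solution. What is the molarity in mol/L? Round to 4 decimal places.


Convert volume to liters: V_L = V_mL / 1000.
V_L = 1052 / 1000 = 1.052 L
M = n / V_L = 1.451 / 1.052
M = 1.37927757 mol/L, rounded to 4 dp:

1.3793 mol/L


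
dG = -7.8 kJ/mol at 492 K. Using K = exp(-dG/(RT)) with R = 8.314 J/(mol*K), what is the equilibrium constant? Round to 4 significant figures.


dG is in kJ/mol; multiply by 1000 to match R in J/(mol*K).
RT = 8.314 * 492 = 4090.488 J/mol
exponent = -dG*1000 / (RT) = -(-7.8*1000) / 4090.488 = 1.90686295
K = exp(1.90686295)
K = 6.7319372, rounded to 4 significant figures:

6.732


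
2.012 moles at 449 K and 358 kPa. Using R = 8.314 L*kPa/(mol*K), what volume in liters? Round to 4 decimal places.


PV = nRT, solve for V = nRT / P.
nRT = 2.012 * 8.314 * 449 = 7510.7678
V = 7510.7678 / 358
V = 20.97979832 L, rounded to 4 dp:

20.9798 L


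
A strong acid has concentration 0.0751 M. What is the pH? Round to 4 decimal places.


A strong acid dissociates completely, so [H+] equals the given concentration.
pH = -log10([H+]) = -log10(0.0751)
pH = 1.12436006, rounded to 4 dp:

1.1244


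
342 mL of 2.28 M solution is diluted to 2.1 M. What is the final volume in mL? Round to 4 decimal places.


Dilution: M1*V1 = M2*V2, solve for V2.
V2 = M1*V1 / M2
V2 = 2.28 * 342 / 2.1
V2 = 779.76 / 2.1
V2 = 371.31428571 mL, rounded to 4 dp:

371.3143 mL


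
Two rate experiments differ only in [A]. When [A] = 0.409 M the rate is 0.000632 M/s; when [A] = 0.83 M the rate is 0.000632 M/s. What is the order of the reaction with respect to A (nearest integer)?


Rate is proportional to [A]^n, so rate2/rate1 = ([A]2/[A]1)^n. Take logs to solve for n.
rate2/rate1 = 0.000632 / 0.000632 = 1.0
[A]2/[A]1 = 0.83 / 0.409 = 2.0293
n = ln(1.0) / ln(2.0293) = 0.0
Nearest integer order:

0


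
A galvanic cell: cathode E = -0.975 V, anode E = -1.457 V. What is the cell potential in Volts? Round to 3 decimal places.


Standard cell potential: E_cell = E_cathode - E_anode.
E_cell = -0.975 - (-1.457)
E_cell = 0.482 V, rounded to 3 dp:

0.482 V


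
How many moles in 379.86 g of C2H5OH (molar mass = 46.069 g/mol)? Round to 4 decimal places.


n = mass / M
n = 379.86 / 46.069
n = 8.2454579 mol, rounded to 4 dp:

8.2455 mol


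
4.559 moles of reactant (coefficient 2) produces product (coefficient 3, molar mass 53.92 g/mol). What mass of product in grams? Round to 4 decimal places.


Use the coefficient ratio to convert reactant moles to product moles, then multiply by the product's molar mass.
moles_P = moles_R * (coeff_P / coeff_R) = 4.559 * (3/2) = 6.8385
mass_P = moles_P * M_P = 6.8385 * 53.92
mass_P = 368.73192 g, rounded to 4 dp:

368.7319 g


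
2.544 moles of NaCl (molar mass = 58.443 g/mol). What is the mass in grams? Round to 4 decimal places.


mass = n * M
mass = 2.544 * 58.443
mass = 148.678992 g, rounded to 4 dp:

148.6790 g


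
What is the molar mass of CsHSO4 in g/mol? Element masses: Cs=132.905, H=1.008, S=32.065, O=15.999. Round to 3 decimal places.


M = sum(count * atomic_mass) over atoms.
M = 1*132.905 + 1*1.008 + 1*32.065 + 4*15.999
M = 132.905 + 1.008 + 32.065 + 63.996
M = 229.974 g/mol, rounded to 3 dp:

229.974 g/mol


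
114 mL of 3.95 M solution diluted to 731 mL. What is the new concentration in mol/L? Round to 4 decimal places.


Dilution: M1*V1 = M2*V2, solve for M2.
M2 = M1*V1 / V2
M2 = 3.95 * 114 / 731
M2 = 450.3 / 731
M2 = 0.61600547 mol/L, rounded to 4 dp:

0.6160 mol/L


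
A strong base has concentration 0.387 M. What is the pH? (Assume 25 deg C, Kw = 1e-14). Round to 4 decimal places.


A strong base dissociates completely, so [OH-] equals the given concentration.
pOH = -log10([OH-]) = -log10(0.387) = 0.412289
pH = 14 - pOH = 14 - 0.412289
pH = 13.587711, rounded to 4 dp:

13.5877


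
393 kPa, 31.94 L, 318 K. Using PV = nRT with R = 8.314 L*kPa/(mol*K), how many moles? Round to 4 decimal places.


PV = nRT, solve for n = PV / (RT).
PV = 393 * 31.94 = 12552.42
RT = 8.314 * 318 = 2643.852
n = 12552.42 / 2643.852
n = 4.74777711 mol, rounded to 4 dp:

4.7478 mol


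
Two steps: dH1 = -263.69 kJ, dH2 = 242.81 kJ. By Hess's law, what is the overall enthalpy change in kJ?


Hess's law: enthalpy is a state function, so add the step enthalpies.
dH_total = dH1 + dH2 = -263.69 + (242.81)
dH_total = -20.88 kJ:

-20.88 kJ


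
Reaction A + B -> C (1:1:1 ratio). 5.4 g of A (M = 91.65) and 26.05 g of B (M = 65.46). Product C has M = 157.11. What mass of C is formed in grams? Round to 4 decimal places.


Find moles of each reactant; the smaller value is the limiting reagent in a 1:1:1 reaction, so moles_C equals moles of the limiter.
n_A = mass_A / M_A = 5.4 / 91.65 = 0.05892 mol
n_B = mass_B / M_B = 26.05 / 65.46 = 0.397953 mol
Limiting reagent: A (smaller), n_limiting = 0.05892 mol
mass_C = n_limiting * M_C = 0.05892 * 157.11
mass_C = 9.2569212 g, rounded to 4 dp:

9.2569 g


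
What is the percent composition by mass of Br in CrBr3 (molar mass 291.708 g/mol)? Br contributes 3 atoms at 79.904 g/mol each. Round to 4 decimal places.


pct = 100 * (n_elem * M_elem) / M_total
mass_contribution = 3 * 79.904 = 239.712 g/mol
pct = 100 * 239.712 / 291.708
pct = 82.17532601 %, rounded to 4 dp:

82.1753 %


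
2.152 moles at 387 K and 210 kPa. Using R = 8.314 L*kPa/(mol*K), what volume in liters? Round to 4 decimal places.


PV = nRT, solve for V = nRT / P.
nRT = 2.152 * 8.314 * 387 = 6924.0987
V = 6924.0987 / 210
V = 32.97189857 L, rounded to 4 dp:

32.9719 L


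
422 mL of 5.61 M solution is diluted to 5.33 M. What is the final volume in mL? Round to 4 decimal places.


Dilution: M1*V1 = M2*V2, solve for V2.
V2 = M1*V1 / M2
V2 = 5.61 * 422 / 5.33
V2 = 2367.42 / 5.33
V2 = 444.16885553 mL, rounded to 4 dp:

444.1689 mL


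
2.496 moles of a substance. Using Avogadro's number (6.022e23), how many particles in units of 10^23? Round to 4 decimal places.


N = n * NA, then divide by 1e23 for the requested units.
N / 1e23 = n * 6.022
N / 1e23 = 2.496 * 6.022
N / 1e23 = 15.030912, rounded to 4 dp:

15.0309


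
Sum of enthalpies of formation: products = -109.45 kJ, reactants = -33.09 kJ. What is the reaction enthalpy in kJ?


dH_rxn = sum(dH_f products) - sum(dH_f reactants)
dH_rxn = -109.45 - (-33.09)
dH_rxn = -76.36 kJ:

-76.36 kJ


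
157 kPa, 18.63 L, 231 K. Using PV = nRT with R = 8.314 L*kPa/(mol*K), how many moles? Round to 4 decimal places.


PV = nRT, solve for n = PV / (RT).
PV = 157 * 18.63 = 2924.91
RT = 8.314 * 231 = 1920.534
n = 2924.91 / 1920.534
n = 1.52296705 mol, rounded to 4 dp:

1.5230 mol


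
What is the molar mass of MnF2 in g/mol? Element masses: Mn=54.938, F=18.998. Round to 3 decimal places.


M = sum(count * atomic_mass) over atoms.
M = 1*54.938 + 2*18.998
M = 54.938 + 37.996
M = 92.934 g/mol, rounded to 3 dp:

92.934 g/mol


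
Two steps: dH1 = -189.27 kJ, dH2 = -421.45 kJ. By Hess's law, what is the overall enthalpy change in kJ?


Hess's law: enthalpy is a state function, so add the step enthalpies.
dH_total = dH1 + dH2 = -189.27 + (-421.45)
dH_total = -610.72 kJ:

-610.72 kJ


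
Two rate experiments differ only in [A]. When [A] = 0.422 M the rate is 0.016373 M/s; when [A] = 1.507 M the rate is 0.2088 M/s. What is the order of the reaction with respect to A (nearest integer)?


Rate is proportional to [A]^n, so rate2/rate1 = ([A]2/[A]1)^n. Take logs to solve for n.
rate2/rate1 = 0.2088 / 0.016373 = 12.7527
[A]2/[A]1 = 1.507 / 0.422 = 3.5711
n = ln(12.7527) / ln(3.5711) = 2.0
Nearest integer order:

2


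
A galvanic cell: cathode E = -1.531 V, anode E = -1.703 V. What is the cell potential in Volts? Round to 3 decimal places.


Standard cell potential: E_cell = E_cathode - E_anode.
E_cell = -1.531 - (-1.703)
E_cell = 0.172 V, rounded to 3 dp:

0.172 V


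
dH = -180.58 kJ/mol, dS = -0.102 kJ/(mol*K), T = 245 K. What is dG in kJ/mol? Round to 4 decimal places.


Gibbs: dG = dH - T*dS (consistent units, dS already in kJ/(mol*K)).
T*dS = 245 * -0.102 = -24.99
dG = -180.58 - (-24.99)
dG = -155.59 kJ/mol, rounded to 4 dp:

-155.5900 kJ/mol


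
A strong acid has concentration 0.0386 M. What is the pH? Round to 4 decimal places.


A strong acid dissociates completely, so [H+] equals the given concentration.
pH = -log10([H+]) = -log10(0.0386)
pH = 1.4134127, rounded to 4 dp:

1.4134


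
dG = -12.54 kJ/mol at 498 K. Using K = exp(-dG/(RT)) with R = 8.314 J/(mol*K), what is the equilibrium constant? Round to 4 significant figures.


dG is in kJ/mol; multiply by 1000 to match R in J/(mol*K).
RT = 8.314 * 498 = 4140.372 J/mol
exponent = -dG*1000 / (RT) = -(-12.54*1000) / 4140.372 = 3.02871336
K = exp(3.02871336)
K = 20.67062, rounded to 4 significant figures:

20.67


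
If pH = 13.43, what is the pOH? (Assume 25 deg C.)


At 25 deg C, pH + pOH = 14.
pOH = 14 - pH = 14 - 13.43
pOH = 0.57:

0.57


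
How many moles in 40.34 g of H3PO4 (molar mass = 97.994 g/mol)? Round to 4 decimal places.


n = mass / M
n = 40.34 / 97.994
n = 0.41165786 mol, rounded to 4 dp:

0.4117 mol


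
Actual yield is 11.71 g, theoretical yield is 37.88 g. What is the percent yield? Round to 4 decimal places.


% yield = 100 * actual / theoretical
% yield = 100 * 11.71 / 37.88
% yield = 30.91341077 %, rounded to 4 dp:

30.9134 %


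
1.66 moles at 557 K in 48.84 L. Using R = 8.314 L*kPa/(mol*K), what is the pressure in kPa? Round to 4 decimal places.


PV = nRT, solve for P = nRT / V.
nRT = 1.66 * 8.314 * 557 = 7687.2907
P = 7687.2907 / 48.84
P = 157.39743448 kPa, rounded to 4 dp:

157.3974 kPa


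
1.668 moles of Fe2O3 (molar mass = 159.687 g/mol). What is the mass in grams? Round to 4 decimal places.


mass = n * M
mass = 1.668 * 159.687
mass = 266.357916 g, rounded to 4 dp:

266.3579 g


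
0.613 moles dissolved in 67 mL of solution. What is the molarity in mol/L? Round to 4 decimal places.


Convert volume to liters: V_L = V_mL / 1000.
V_L = 67 / 1000 = 0.067 L
M = n / V_L = 0.613 / 0.067
M = 9.14925373 mol/L, rounded to 4 dp:

9.1493 mol/L


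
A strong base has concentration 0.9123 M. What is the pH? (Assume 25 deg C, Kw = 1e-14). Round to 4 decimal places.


A strong base dissociates completely, so [OH-] equals the given concentration.
pOH = -log10([OH-]) = -log10(0.9123) = 0.039862
pH = 14 - pOH = 14 - 0.039862
pH = 13.960138, rounded to 4 dp:

13.9601


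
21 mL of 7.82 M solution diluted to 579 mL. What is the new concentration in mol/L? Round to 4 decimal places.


Dilution: M1*V1 = M2*V2, solve for M2.
M2 = M1*V1 / V2
M2 = 7.82 * 21 / 579
M2 = 164.22 / 579
M2 = 0.28362694 mol/L, rounded to 4 dp:

0.2836 mol/L


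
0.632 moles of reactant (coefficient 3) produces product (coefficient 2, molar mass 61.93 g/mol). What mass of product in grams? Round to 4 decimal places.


Use the coefficient ratio to convert reactant moles to product moles, then multiply by the product's molar mass.
moles_P = moles_R * (coeff_P / coeff_R) = 0.632 * (2/3) = 0.421333
mass_P = moles_P * M_P = 0.421333 * 61.93
mass_P = 26.09315269 g, rounded to 4 dp:

26.0932 g


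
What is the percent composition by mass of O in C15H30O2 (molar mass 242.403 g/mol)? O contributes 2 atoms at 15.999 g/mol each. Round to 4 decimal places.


pct = 100 * (n_elem * M_elem) / M_total
mass_contribution = 2 * 15.999 = 31.998 g/mol
pct = 100 * 31.998 / 242.403
pct = 13.20033168 %, rounded to 4 dp:

13.2003 %


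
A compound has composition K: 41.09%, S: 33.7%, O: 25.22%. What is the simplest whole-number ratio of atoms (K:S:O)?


Assume 100 g of compound, divide each mass% by atomic mass to get moles, then normalize by the smallest to get a raw atom ratio.
Moles per 100 g: K: 41.09/39.098 = 1.0509, S: 33.7/32.065 = 1.051, O: 25.22/15.999 = 1.5763
Raw ratio (divide by min = 1.0509): K: 1.0, S: 1.0, O: 1.5
Multiply by 2 to clear fractions: K: 2.0 ~= 2, S: 2.0 ~= 2, O: 3.0 ~= 3
Reduce by GCD to get the simplest whole-number ratio:

2:2:3


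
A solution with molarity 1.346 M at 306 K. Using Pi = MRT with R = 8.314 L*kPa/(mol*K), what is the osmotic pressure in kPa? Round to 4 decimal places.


Osmotic pressure (van't Hoff): Pi = M*R*T.
RT = 8.314 * 306 = 2544.084
Pi = 1.346 * 2544.084
Pi = 3424.337064 kPa, rounded to 4 dp:

3424.3371 kPa


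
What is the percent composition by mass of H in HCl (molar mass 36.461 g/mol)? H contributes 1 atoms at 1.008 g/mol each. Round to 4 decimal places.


pct = 100 * (n_elem * M_elem) / M_total
mass_contribution = 1 * 1.008 = 1.008 g/mol
pct = 100 * 1.008 / 36.461
pct = 2.76459779 %, rounded to 4 dp:

2.7646 %


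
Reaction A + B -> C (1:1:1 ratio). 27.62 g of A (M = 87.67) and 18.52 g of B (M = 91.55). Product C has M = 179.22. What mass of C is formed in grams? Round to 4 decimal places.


Find moles of each reactant; the smaller value is the limiting reagent in a 1:1:1 reaction, so moles_C equals moles of the limiter.
n_A = mass_A / M_A = 27.62 / 87.67 = 0.315045 mol
n_B = mass_B / M_B = 18.52 / 91.55 = 0.202294 mol
Limiting reagent: B (smaller), n_limiting = 0.202294 mol
mass_C = n_limiting * M_C = 0.202294 * 179.22
mass_C = 36.25513068 g, rounded to 4 dp:

36.2551 g


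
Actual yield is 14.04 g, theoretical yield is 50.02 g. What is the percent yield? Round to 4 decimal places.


% yield = 100 * actual / theoretical
% yield = 100 * 14.04 / 50.02
% yield = 28.06877249 %, rounded to 4 dp:

28.0688 %


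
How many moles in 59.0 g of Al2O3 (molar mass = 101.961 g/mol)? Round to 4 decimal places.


n = mass / M
n = 59.0 / 101.961
n = 0.57865262 mol, rounded to 4 dp:

0.5787 mol


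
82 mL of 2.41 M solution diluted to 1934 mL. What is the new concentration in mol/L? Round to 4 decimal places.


Dilution: M1*V1 = M2*V2, solve for M2.
M2 = M1*V1 / V2
M2 = 2.41 * 82 / 1934
M2 = 197.62 / 1934
M2 = 0.10218201 mol/L, rounded to 4 dp:

0.1022 mol/L


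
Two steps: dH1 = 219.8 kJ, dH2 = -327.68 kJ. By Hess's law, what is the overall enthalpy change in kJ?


Hess's law: enthalpy is a state function, so add the step enthalpies.
dH_total = dH1 + dH2 = 219.8 + (-327.68)
dH_total = -107.88 kJ:

-107.88 kJ


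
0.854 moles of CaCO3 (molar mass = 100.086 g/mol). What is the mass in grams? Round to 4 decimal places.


mass = n * M
mass = 0.854 * 100.086
mass = 85.473444 g, rounded to 4 dp:

85.4734 g


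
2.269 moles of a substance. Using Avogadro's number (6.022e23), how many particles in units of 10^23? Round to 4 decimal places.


N = n * NA, then divide by 1e23 for the requested units.
N / 1e23 = n * 6.022
N / 1e23 = 2.269 * 6.022
N / 1e23 = 13.663918, rounded to 4 dp:

13.6639


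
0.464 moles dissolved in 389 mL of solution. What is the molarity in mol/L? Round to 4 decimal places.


Convert volume to liters: V_L = V_mL / 1000.
V_L = 389 / 1000 = 0.389 L
M = n / V_L = 0.464 / 0.389
M = 1.19280206 mol/L, rounded to 4 dp:

1.1928 mol/L


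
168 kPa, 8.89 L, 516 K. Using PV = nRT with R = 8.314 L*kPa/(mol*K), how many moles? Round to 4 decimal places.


PV = nRT, solve for n = PV / (RT).
PV = 168 * 8.89 = 1493.52
RT = 8.314 * 516 = 4290.024
n = 1493.52 / 4290.024
n = 0.34813791 mol, rounded to 4 dp:

0.3481 mol


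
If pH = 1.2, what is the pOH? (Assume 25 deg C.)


At 25 deg C, pH + pOH = 14.
pOH = 14 - pH = 14 - 1.2
pOH = 12.8:

12.80


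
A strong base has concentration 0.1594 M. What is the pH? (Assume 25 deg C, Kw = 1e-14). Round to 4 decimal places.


A strong base dissociates completely, so [OH-] equals the given concentration.
pOH = -log10([OH-]) = -log10(0.1594) = 0.797512
pH = 14 - pOH = 14 - 0.797512
pH = 13.202488, rounded to 4 dp:

13.2025


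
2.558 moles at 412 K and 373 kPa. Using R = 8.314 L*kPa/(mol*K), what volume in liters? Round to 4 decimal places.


PV = nRT, solve for V = nRT / P.
nRT = 2.558 * 8.314 * 412 = 8762.0913
V = 8762.0913 / 373
V = 23.49086139 L, rounded to 4 dp:

23.4909 L


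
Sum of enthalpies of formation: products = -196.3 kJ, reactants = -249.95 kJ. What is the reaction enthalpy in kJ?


dH_rxn = sum(dH_f products) - sum(dH_f reactants)
dH_rxn = -196.3 - (-249.95)
dH_rxn = 53.65 kJ:

53.65 kJ


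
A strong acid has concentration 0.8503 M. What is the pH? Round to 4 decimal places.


A strong acid dissociates completely, so [H+] equals the given concentration.
pH = -log10([H+]) = -log10(0.8503)
pH = 0.07042782, rounded to 4 dp:

0.0704


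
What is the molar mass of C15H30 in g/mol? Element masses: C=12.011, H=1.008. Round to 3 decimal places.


M = sum(count * atomic_mass) over atoms.
M = 15*12.011 + 30*1.008
M = 180.165 + 30.24
M = 210.405 g/mol, rounded to 3 dp:

210.405 g/mol


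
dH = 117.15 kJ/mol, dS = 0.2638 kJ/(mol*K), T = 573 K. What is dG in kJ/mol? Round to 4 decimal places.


Gibbs: dG = dH - T*dS (consistent units, dS already in kJ/(mol*K)).
T*dS = 573 * 0.2638 = 151.1574
dG = 117.15 - (151.1574)
dG = -34.0074 kJ/mol, rounded to 4 dp:

-34.0074 kJ/mol


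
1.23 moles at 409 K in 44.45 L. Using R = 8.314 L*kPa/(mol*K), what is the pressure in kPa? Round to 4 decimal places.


PV = nRT, solve for P = nRT / V.
nRT = 1.23 * 8.314 * 409 = 4182.524
P = 4182.524 / 44.45
P = 94.09502812 kPa, rounded to 4 dp:

94.0950 kPa


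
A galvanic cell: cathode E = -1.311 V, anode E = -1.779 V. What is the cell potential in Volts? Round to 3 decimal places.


Standard cell potential: E_cell = E_cathode - E_anode.
E_cell = -1.311 - (-1.779)
E_cell = 0.468 V, rounded to 3 dp:

0.468 V


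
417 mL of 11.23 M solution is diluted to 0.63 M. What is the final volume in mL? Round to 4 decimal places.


Dilution: M1*V1 = M2*V2, solve for V2.
V2 = M1*V1 / M2
V2 = 11.23 * 417 / 0.63
V2 = 4682.91 / 0.63
V2 = 7433.19047619 mL, rounded to 4 dp:

7433.1905 mL


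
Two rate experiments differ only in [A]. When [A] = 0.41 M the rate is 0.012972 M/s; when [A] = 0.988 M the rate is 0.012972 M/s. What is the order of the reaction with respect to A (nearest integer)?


Rate is proportional to [A]^n, so rate2/rate1 = ([A]2/[A]1)^n. Take logs to solve for n.
rate2/rate1 = 0.012972 / 0.012972 = 1.0
[A]2/[A]1 = 0.988 / 0.41 = 2.4098
n = ln(1.0) / ln(2.4098) = 0.0
Nearest integer order:

0


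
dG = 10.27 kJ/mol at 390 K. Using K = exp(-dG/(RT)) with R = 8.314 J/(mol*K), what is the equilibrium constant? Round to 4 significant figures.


dG is in kJ/mol; multiply by 1000 to match R in J/(mol*K).
RT = 8.314 * 390 = 3242.46 J/mol
exponent = -dG*1000 / (RT) = -(10.27*1000) / 3242.46 = -3.16734825
K = exp(-3.16734825)
K = 0.042115129, rounded to 4 significant figures:

0.04212


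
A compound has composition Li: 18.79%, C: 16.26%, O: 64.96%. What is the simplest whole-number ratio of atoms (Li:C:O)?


Assume 100 g of compound, divide each mass% by atomic mass to get moles, then normalize by the smallest to get a raw atom ratio.
Moles per 100 g: Li: 18.79/6.941 = 2.7071, C: 16.26/12.011 = 1.3538, O: 64.96/15.999 = 4.0603
Raw ratio (divide by min = 1.3538): Li: 2.0, C: 1.0, O: 2.999
Multiply by 1 to clear fractions: Li: 2.0 ~= 2, C: 1.0 ~= 1, O: 2.999 ~= 3
Reduce by GCD to get the simplest whole-number ratio:

2:1:3


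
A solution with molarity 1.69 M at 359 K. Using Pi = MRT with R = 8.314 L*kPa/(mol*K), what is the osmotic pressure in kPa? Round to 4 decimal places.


Osmotic pressure (van't Hoff): Pi = M*R*T.
RT = 8.314 * 359 = 2984.726
Pi = 1.69 * 2984.726
Pi = 5044.18694 kPa, rounded to 4 dp:

5044.1869 kPa


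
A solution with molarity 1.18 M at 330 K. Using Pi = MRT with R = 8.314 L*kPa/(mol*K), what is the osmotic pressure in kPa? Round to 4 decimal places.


Osmotic pressure (van't Hoff): Pi = M*R*T.
RT = 8.314 * 330 = 2743.62
Pi = 1.18 * 2743.62
Pi = 3237.4716 kPa, rounded to 4 dp:

3237.4716 kPa


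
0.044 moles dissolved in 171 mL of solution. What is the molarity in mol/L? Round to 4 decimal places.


Convert volume to liters: V_L = V_mL / 1000.
V_L = 171 / 1000 = 0.171 L
M = n / V_L = 0.044 / 0.171
M = 0.25730994 mol/L, rounded to 4 dp:

0.2573 mol/L


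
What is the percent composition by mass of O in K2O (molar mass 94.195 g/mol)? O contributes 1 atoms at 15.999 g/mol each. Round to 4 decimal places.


pct = 100 * (n_elem * M_elem) / M_total
mass_contribution = 1 * 15.999 = 15.999 g/mol
pct = 100 * 15.999 / 94.195
pct = 16.98497797 %, rounded to 4 dp:

16.9850 %


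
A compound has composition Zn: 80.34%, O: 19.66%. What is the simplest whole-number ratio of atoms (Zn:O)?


Assume 100 g of compound, divide each mass% by atomic mass to get moles, then normalize by the smallest to get a raw atom ratio.
Moles per 100 g: Zn: 80.34/65.38 = 1.2288, O: 19.66/15.999 = 1.2288
Raw ratio (divide by min = 1.2288): Zn: 1.0, O: 1.0
Multiply by 1 to clear fractions: Zn: 1.0 ~= 1, O: 1.0 ~= 1
Reduce by GCD to get the simplest whole-number ratio:

1:1


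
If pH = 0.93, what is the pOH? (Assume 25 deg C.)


At 25 deg C, pH + pOH = 14.
pOH = 14 - pH = 14 - 0.93
pOH = 13.07:

13.07


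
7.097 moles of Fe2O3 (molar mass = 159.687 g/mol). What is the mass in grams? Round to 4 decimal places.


mass = n * M
mass = 7.097 * 159.687
mass = 1133.298639 g, rounded to 4 dp:

1133.2986 g


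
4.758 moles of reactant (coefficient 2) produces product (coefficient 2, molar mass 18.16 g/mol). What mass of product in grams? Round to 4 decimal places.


Use the coefficient ratio to convert reactant moles to product moles, then multiply by the product's molar mass.
moles_P = moles_R * (coeff_P / coeff_R) = 4.758 * (2/2) = 4.758
mass_P = moles_P * M_P = 4.758 * 18.16
mass_P = 86.40528 g, rounded to 4 dp:

86.4053 g


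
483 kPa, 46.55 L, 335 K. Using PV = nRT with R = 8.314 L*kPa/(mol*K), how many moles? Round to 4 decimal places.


PV = nRT, solve for n = PV / (RT).
PV = 483 * 46.55 = 22483.65
RT = 8.314 * 335 = 2785.19
n = 22483.65 / 2785.19
n = 8.07257315 mol, rounded to 4 dp:

8.0726 mol


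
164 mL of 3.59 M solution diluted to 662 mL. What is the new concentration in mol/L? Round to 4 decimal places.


Dilution: M1*V1 = M2*V2, solve for M2.
M2 = M1*V1 / V2
M2 = 3.59 * 164 / 662
M2 = 588.76 / 662
M2 = 0.88936556 mol/L, rounded to 4 dp:

0.8894 mol/L


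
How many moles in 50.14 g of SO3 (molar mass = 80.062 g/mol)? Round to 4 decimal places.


n = mass / M
n = 50.14 / 80.062
n = 0.62626464 mol, rounded to 4 dp:

0.6263 mol


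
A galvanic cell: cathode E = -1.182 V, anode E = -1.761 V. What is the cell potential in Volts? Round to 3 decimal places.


Standard cell potential: E_cell = E_cathode - E_anode.
E_cell = -1.182 - (-1.761)
E_cell = 0.579 V, rounded to 3 dp:

0.579 V


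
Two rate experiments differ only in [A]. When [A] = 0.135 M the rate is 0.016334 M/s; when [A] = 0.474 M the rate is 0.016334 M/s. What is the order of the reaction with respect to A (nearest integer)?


Rate is proportional to [A]^n, so rate2/rate1 = ([A]2/[A]1)^n. Take logs to solve for n.
rate2/rate1 = 0.016334 / 0.016334 = 1.0
[A]2/[A]1 = 0.474 / 0.135 = 3.5111
n = ln(1.0) / ln(3.5111) = 0.0
Nearest integer order:

0


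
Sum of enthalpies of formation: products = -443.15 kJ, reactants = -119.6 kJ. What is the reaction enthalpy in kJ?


dH_rxn = sum(dH_f products) - sum(dH_f reactants)
dH_rxn = -443.15 - (-119.6)
dH_rxn = -323.55 kJ:

-323.55 kJ


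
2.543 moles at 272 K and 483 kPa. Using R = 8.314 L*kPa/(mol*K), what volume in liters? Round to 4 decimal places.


PV = nRT, solve for V = nRT / P.
nRT = 2.543 * 8.314 * 272 = 5750.7605
V = 5750.7605 / 483
V = 11.90633644 L, rounded to 4 dp:

11.9063 L


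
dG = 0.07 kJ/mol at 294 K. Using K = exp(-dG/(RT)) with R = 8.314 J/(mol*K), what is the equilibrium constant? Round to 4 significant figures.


dG is in kJ/mol; multiply by 1000 to match R in J/(mol*K).
RT = 8.314 * 294 = 2444.316 J/mol
exponent = -dG*1000 / (RT) = -(0.07*1000) / 2444.316 = -0.02863787
K = exp(-0.02863787)
K = 0.97176831, rounded to 4 significant figures:

0.9718


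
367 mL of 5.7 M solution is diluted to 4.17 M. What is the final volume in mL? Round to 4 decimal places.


Dilution: M1*V1 = M2*V2, solve for V2.
V2 = M1*V1 / M2
V2 = 5.7 * 367 / 4.17
V2 = 2091.9 / 4.17
V2 = 501.65467626 mL, rounded to 4 dp:

501.6547 mL


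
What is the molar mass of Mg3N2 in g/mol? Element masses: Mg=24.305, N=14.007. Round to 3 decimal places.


M = sum(count * atomic_mass) over atoms.
M = 3*24.305 + 2*14.007
M = 72.915 + 28.014
M = 100.929 g/mol, rounded to 3 dp:

100.929 g/mol


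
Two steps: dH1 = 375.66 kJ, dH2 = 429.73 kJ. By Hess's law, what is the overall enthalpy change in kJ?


Hess's law: enthalpy is a state function, so add the step enthalpies.
dH_total = dH1 + dH2 = 375.66 + (429.73)
dH_total = 805.39 kJ:

805.39 kJ


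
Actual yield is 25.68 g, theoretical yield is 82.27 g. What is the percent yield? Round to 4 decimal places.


% yield = 100 * actual / theoretical
% yield = 100 * 25.68 / 82.27
% yield = 31.2142944 %, rounded to 4 dp:

31.2143 %


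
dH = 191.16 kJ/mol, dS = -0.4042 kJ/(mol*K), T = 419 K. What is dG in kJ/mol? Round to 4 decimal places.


Gibbs: dG = dH - T*dS (consistent units, dS already in kJ/(mol*K)).
T*dS = 419 * -0.4042 = -169.3598
dG = 191.16 - (-169.3598)
dG = 360.5198 kJ/mol, rounded to 4 dp:

360.5198 kJ/mol


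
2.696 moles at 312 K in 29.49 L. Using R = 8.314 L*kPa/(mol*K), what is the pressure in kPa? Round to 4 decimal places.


PV = nRT, solve for P = nRT / V.
nRT = 2.696 * 8.314 * 312 = 6993.3377
P = 6993.3377 / 29.49
P = 237.14268227 kPa, rounded to 4 dp:

237.1427 kPa


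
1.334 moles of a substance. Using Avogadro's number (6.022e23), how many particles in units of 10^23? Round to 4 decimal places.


N = n * NA, then divide by 1e23 for the requested units.
N / 1e23 = n * 6.022
N / 1e23 = 1.334 * 6.022
N / 1e23 = 8.033348, rounded to 4 dp:

8.0333


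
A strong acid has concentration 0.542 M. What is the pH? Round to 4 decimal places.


A strong acid dissociates completely, so [H+] equals the given concentration.
pH = -log10([H+]) = -log10(0.542)
pH = 0.26600071, rounded to 4 dp:

0.2660


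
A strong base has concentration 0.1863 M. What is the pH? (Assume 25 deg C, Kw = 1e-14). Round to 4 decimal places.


A strong base dissociates completely, so [OH-] equals the given concentration.
pOH = -log10([OH-]) = -log10(0.1863) = 0.729787
pH = 14 - pOH = 14 - 0.729787
pH = 13.270213, rounded to 4 dp:

13.2702


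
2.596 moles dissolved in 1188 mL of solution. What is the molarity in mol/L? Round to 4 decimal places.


Convert volume to liters: V_L = V_mL / 1000.
V_L = 1188 / 1000 = 1.188 L
M = n / V_L = 2.596 / 1.188
M = 2.18518519 mol/L, rounded to 4 dp:

2.1852 mol/L


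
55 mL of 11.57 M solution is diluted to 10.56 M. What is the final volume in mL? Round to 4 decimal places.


Dilution: M1*V1 = M2*V2, solve for V2.
V2 = M1*V1 / M2
V2 = 11.57 * 55 / 10.56
V2 = 636.35 / 10.56
V2 = 60.26041667 mL, rounded to 4 dp:

60.2604 mL


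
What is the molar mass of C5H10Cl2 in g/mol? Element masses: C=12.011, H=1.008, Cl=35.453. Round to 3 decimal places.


M = sum(count * atomic_mass) over atoms.
M = 5*12.011 + 10*1.008 + 2*35.453
M = 60.055 + 10.08 + 70.906
M = 141.041 g/mol, rounded to 3 dp:

141.041 g/mol


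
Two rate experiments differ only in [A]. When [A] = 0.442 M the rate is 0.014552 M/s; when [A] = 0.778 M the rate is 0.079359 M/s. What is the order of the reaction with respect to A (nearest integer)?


Rate is proportional to [A]^n, so rate2/rate1 = ([A]2/[A]1)^n. Take logs to solve for n.
rate2/rate1 = 0.079359 / 0.014552 = 5.4535
[A]2/[A]1 = 0.778 / 0.442 = 1.7602
n = ln(5.4535) / ln(1.7602) = 3.0
Nearest integer order:

3


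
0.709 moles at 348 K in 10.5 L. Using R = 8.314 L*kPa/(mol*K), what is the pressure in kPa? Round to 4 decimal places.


PV = nRT, solve for P = nRT / V.
nRT = 0.709 * 8.314 * 348 = 2051.3298
P = 2051.3298 / 10.5
P = 195.36474286 kPa, rounded to 4 dp:

195.3647 kPa


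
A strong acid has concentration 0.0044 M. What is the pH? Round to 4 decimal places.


A strong acid dissociates completely, so [H+] equals the given concentration.
pH = -log10([H+]) = -log10(0.0044)
pH = 2.35654732, rounded to 4 dp:

2.3565


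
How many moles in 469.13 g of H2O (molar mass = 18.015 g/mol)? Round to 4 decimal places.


n = mass / M
n = 469.13 / 18.015
n = 26.04107688 mol, rounded to 4 dp:

26.0411 mol


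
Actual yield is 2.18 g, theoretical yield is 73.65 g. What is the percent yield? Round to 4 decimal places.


% yield = 100 * actual / theoretical
% yield = 100 * 2.18 / 73.65
% yield = 2.95994569 %, rounded to 4 dp:

2.9599 %


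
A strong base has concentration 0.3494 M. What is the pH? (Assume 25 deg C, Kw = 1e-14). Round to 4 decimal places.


A strong base dissociates completely, so [OH-] equals the given concentration.
pOH = -log10([OH-]) = -log10(0.3494) = 0.456677
pH = 14 - pOH = 14 - 0.456677
pH = 13.543323, rounded to 4 dp:

13.5433


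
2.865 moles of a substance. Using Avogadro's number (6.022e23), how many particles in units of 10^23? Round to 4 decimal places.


N = n * NA, then divide by 1e23 for the requested units.
N / 1e23 = n * 6.022
N / 1e23 = 2.865 * 6.022
N / 1e23 = 17.25303, rounded to 4 dp:

17.2530


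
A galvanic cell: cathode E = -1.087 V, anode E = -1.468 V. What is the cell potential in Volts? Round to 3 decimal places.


Standard cell potential: E_cell = E_cathode - E_anode.
E_cell = -1.087 - (-1.468)
E_cell = 0.381 V, rounded to 3 dp:

0.381 V


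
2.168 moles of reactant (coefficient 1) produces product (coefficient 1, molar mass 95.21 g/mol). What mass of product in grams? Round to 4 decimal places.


Use the coefficient ratio to convert reactant moles to product moles, then multiply by the product's molar mass.
moles_P = moles_R * (coeff_P / coeff_R) = 2.168 * (1/1) = 2.168
mass_P = moles_P * M_P = 2.168 * 95.21
mass_P = 206.41528 g, rounded to 4 dp:

206.4153 g


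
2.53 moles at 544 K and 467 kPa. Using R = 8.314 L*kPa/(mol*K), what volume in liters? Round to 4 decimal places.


PV = nRT, solve for V = nRT / P.
nRT = 2.53 * 8.314 * 544 = 11442.7245
V = 11442.7245 / 467
V = 24.50262206 L, rounded to 4 dp:

24.5026 L


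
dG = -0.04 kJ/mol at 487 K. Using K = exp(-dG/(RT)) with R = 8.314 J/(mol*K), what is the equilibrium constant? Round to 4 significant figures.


dG is in kJ/mol; multiply by 1000 to match R in J/(mol*K).
RT = 8.314 * 487 = 4048.918 J/mol
exponent = -dG*1000 / (RT) = -(-0.04*1000) / 4048.918 = 0.00987918
K = exp(0.00987918)
K = 1.0099281, rounded to 4 significant figures:

1.010


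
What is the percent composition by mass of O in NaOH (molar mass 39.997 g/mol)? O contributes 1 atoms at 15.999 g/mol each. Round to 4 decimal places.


pct = 100 * (n_elem * M_elem) / M_total
mass_contribution = 1 * 15.999 = 15.999 g/mol
pct = 100 * 15.999 / 39.997
pct = 40.00050004 %, rounded to 4 dp:

40.0005 %


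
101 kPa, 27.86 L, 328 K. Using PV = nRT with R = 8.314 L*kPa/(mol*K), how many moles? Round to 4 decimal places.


PV = nRT, solve for n = PV / (RT).
PV = 101 * 27.86 = 2813.86
RT = 8.314 * 328 = 2726.992
n = 2813.86 / 2726.992
n = 1.03185488 mol, rounded to 4 dp:

1.0319 mol


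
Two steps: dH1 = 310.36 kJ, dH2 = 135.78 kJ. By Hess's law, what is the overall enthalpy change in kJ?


Hess's law: enthalpy is a state function, so add the step enthalpies.
dH_total = dH1 + dH2 = 310.36 + (135.78)
dH_total = 446.14 kJ:

446.14 kJ


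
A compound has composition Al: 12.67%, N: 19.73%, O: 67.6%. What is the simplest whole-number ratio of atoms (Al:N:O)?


Assume 100 g of compound, divide each mass% by atomic mass to get moles, then normalize by the smallest to get a raw atom ratio.
Moles per 100 g: Al: 12.67/26.982 = 0.4696, N: 19.73/14.007 = 1.4086, O: 67.6/15.999 = 4.2253
Raw ratio (divide by min = 0.4696): Al: 1.0, N: 3.0, O: 8.998
Multiply by 1 to clear fractions: Al: 1.0 ~= 1, N: 3.0 ~= 3, O: 8.998 ~= 9
Reduce by GCD to get the simplest whole-number ratio:

1:3:9


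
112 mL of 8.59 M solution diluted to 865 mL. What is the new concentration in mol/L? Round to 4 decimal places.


Dilution: M1*V1 = M2*V2, solve for M2.
M2 = M1*V1 / V2
M2 = 8.59 * 112 / 865
M2 = 962.08 / 865
M2 = 1.11223121 mol/L, rounded to 4 dp:

1.1122 mol/L


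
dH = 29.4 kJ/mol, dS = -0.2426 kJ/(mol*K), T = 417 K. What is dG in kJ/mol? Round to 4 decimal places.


Gibbs: dG = dH - T*dS (consistent units, dS already in kJ/(mol*K)).
T*dS = 417 * -0.2426 = -101.1642
dG = 29.4 - (-101.1642)
dG = 130.5642 kJ/mol, rounded to 4 dp:

130.5642 kJ/mol


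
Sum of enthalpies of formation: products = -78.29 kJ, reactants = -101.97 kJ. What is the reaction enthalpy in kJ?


dH_rxn = sum(dH_f products) - sum(dH_f reactants)
dH_rxn = -78.29 - (-101.97)
dH_rxn = 23.68 kJ:

23.68 kJ


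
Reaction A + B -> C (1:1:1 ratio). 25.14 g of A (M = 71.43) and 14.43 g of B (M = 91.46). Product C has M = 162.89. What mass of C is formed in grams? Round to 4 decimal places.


Find moles of each reactant; the smaller value is the limiting reagent in a 1:1:1 reaction, so moles_C equals moles of the limiter.
n_A = mass_A / M_A = 25.14 / 71.43 = 0.351953 mol
n_B = mass_B / M_B = 14.43 / 91.46 = 0.157774 mol
Limiting reagent: B (smaller), n_limiting = 0.157774 mol
mass_C = n_limiting * M_C = 0.157774 * 162.89
mass_C = 25.69980686 g, rounded to 4 dp:

25.6998 g


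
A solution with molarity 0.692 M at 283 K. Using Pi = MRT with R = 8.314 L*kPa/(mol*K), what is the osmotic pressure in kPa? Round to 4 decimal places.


Osmotic pressure (van't Hoff): Pi = M*R*T.
RT = 8.314 * 283 = 2352.862
Pi = 0.692 * 2352.862
Pi = 1628.180504 kPa, rounded to 4 dp:

1628.1805 kPa


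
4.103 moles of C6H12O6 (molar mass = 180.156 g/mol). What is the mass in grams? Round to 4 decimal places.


mass = n * M
mass = 4.103 * 180.156
mass = 739.180068 g, rounded to 4 dp:

739.1801 g


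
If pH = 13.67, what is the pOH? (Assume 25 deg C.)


At 25 deg C, pH + pOH = 14.
pOH = 14 - pH = 14 - 13.67
pOH = 0.33:

0.33


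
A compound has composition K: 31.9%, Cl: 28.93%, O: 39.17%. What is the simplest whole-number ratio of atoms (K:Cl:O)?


Assume 100 g of compound, divide each mass% by atomic mass to get moles, then normalize by the smallest to get a raw atom ratio.
Moles per 100 g: K: 31.9/39.098 = 0.8159, Cl: 28.93/35.453 = 0.816, O: 39.17/15.999 = 2.4483
Raw ratio (divide by min = 0.8159): K: 1.0, Cl: 1.0, O: 3.001
Multiply by 1 to clear fractions: K: 1.0 ~= 1, Cl: 1.0 ~= 1, O: 3.001 ~= 3
Reduce by GCD to get the simplest whole-number ratio:

1:1:3


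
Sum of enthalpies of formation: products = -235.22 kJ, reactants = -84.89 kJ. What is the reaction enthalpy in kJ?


dH_rxn = sum(dH_f products) - sum(dH_f reactants)
dH_rxn = -235.22 - (-84.89)
dH_rxn = -150.33 kJ:

-150.33 kJ


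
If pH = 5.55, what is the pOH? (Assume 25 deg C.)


At 25 deg C, pH + pOH = 14.
pOH = 14 - pH = 14 - 5.55
pOH = 8.45:

8.45


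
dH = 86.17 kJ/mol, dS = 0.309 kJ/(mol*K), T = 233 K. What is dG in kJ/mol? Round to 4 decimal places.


Gibbs: dG = dH - T*dS (consistent units, dS already in kJ/(mol*K)).
T*dS = 233 * 0.309 = 71.997
dG = 86.17 - (71.997)
dG = 14.173 kJ/mol, rounded to 4 dp:

14.1730 kJ/mol


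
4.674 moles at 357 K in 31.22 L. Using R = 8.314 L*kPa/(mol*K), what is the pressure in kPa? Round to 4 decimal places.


PV = nRT, solve for P = nRT / V.
nRT = 4.674 * 8.314 * 357 = 13872.8901
P = 13872.8901 / 31.22
P = 444.35906791 kPa, rounded to 4 dp:

444.3591 kPa


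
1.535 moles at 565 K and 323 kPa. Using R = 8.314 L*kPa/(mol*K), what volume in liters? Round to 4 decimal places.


PV = nRT, solve for V = nRT / P.
nRT = 1.535 * 8.314 * 565 = 7210.5243
V = 7210.5243 / 323
V = 22.32360464 L, rounded to 4 dp:

22.3236 L


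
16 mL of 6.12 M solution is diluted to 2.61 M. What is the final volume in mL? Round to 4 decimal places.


Dilution: M1*V1 = M2*V2, solve for V2.
V2 = M1*V1 / M2
V2 = 6.12 * 16 / 2.61
V2 = 97.92 / 2.61
V2 = 37.51724138 mL, rounded to 4 dp:

37.5172 mL


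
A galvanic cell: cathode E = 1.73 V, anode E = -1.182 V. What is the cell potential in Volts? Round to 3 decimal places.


Standard cell potential: E_cell = E_cathode - E_anode.
E_cell = 1.73 - (-1.182)
E_cell = 2.912 V, rounded to 3 dp:

2.912 V


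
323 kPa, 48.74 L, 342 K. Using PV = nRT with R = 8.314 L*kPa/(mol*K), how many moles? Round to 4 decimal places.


PV = nRT, solve for n = PV / (RT).
PV = 323 * 48.74 = 15743.02
RT = 8.314 * 342 = 2843.388
n = 15743.02 / 2843.388
n = 5.53671184 mol, rounded to 4 dp:

5.5367 mol


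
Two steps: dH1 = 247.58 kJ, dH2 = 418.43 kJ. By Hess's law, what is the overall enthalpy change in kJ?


Hess's law: enthalpy is a state function, so add the step enthalpies.
dH_total = dH1 + dH2 = 247.58 + (418.43)
dH_total = 666.01 kJ:

666.01 kJ


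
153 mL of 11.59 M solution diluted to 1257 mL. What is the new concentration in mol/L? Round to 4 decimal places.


Dilution: M1*V1 = M2*V2, solve for M2.
M2 = M1*V1 / V2
M2 = 11.59 * 153 / 1257
M2 = 1773.27 / 1257
M2 = 1.41071599 mol/L, rounded to 4 dp:

1.4107 mol/L


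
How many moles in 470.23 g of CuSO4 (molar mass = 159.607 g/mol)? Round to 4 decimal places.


n = mass / M
n = 470.23 / 159.607
n = 2.94617404 mol, rounded to 4 dp:

2.9462 mol


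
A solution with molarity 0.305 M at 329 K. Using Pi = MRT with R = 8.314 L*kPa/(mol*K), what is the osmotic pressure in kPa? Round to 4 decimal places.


Osmotic pressure (van't Hoff): Pi = M*R*T.
RT = 8.314 * 329 = 2735.306
Pi = 0.305 * 2735.306
Pi = 834.26833 kPa, rounded to 4 dp:

834.2683 kPa
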